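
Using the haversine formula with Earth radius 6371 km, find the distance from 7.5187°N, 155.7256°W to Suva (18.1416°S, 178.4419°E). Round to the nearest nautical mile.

Δλ = 178.4419 − -155.7256 = 334.1675°; wrapped into (−180°, 180°]: -25.8325°.
Δφ = -18.1416 − 7.5187 = -25.6603°.
a = sin²(Δφ/2) + cos φ₁ · cos φ₂ · sin²(Δλ/2) = 0.096384.
c = 2·atan2(√a, √(1−a)) = 0.63135 rad → d = 6371·c ≈ 4022.31 km ≈ 2171.88 nmi.

2172 nmi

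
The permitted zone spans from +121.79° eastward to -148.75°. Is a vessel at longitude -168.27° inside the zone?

Band width going east from +121.79° to -148.75°: ((-148.75 − 121.79) mod 360) = 89.46°.
Offset of -168.27° east of the west edge: ((-168.27 − 121.79) mod 360) = 69.94°.
69.94° ≤ 89.46° ⇒ inside.

Yes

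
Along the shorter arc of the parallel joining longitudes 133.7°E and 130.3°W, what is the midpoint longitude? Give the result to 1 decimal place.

Signed shortest Δλ from +133.7° to -130.3° is +96.0°.
Midpoint longitude = +133.7° + (+96.0°)/2 = +133.7° + 48.0° = +181.7°.
Normalise into (−180°, 180°]: -178.3°.
(The naïve average (+133.7 + -130.3)/2 = 1.7° is on the wrong side of the globe.)

178.3°W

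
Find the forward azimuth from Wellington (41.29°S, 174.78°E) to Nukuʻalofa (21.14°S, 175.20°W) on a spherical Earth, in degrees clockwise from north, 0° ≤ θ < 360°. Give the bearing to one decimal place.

Δλ = -175.20 − 174.78 = -349.98°; wrapped into (−180°, 180°]: 10.02°.
θ = atan2( sin Δλ · cos φ₂ , cos φ₁ · sin φ₂ − sin φ₁ · cos φ₂ · cos Δλ )
  = atan2(0.16228, 0.33509) = 25.841° → normalised to [0°, 360°): 25.841°.

25.8°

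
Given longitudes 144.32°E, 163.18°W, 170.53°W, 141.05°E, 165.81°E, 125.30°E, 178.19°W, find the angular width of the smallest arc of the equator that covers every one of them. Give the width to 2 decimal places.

Sort the longitudes: -178.19°, -170.53°, -163.18°, +125.30°, +141.05°, +144.32°, +165.81°.
Eastward gaps between consecutive values (wrapping around): 7.66°, 7.35°, 288.48°, 15.75°, 3.27°, 21.49°, 16.00°.
Largest gap = 288.48° ⇒ minimal covering band is its complement: 360° − 288.48° = 71.52°.
Band runs from +125.30° eastward to -163.18°, crossing the antimeridian.

71.52°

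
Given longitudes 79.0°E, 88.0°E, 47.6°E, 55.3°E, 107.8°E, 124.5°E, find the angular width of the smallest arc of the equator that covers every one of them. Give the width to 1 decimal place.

Sort the longitudes: +47.6°, +55.3°, +79.0°, +88.0°, +107.8°, +124.5°.
Eastward gaps between consecutive values (wrapping around): 7.7°, 23.7°, 9.0°, 19.8°, 16.7°, 283.1°.
Largest gap = 283.1° ⇒ minimal covering band is its complement: 360° − 283.1° = 76.9°.
Band runs from +47.6° eastward to +124.5°.

76.9°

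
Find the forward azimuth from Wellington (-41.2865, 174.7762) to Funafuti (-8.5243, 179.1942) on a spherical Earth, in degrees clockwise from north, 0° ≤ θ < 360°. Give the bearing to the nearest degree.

Δλ = 179.1942 − 174.7762 = 4.4180°.
θ = atan2( sin Δλ · cos φ₂ , cos φ₁ · sin φ₂ − sin φ₁ · cos φ₂ · cos Δλ )
  = atan2(0.07618, 0.53921) = 8.042° → normalised to [0°, 360°): 8.042°.

8°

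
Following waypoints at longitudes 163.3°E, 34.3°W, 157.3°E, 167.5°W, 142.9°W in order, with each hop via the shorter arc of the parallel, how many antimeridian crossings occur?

3

Leg 1: +163.3° → -34.3°, shortest Δλ = 162.4° (east) — crosses 180°.
Leg 2: -34.3° → +157.3°, shortest Δλ = -168.4° (west) — crosses 180°.
Leg 3: +157.3° → -167.5°, shortest Δλ = 35.2° (east) — crosses 180°.
Leg 4: -167.5° → -142.9°, shortest Δλ = 24.6° (east) — does not cross 180°.
Total crossings: 3.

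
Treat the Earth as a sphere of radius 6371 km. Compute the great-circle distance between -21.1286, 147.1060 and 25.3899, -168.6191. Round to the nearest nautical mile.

Δλ = -168.6191 − 147.1060 = -315.7251°; wrapped into (−180°, 180°]: 44.2749°.
Δφ = 25.3899 − -21.1286 = 46.5185°.
a = sin²(Δφ/2) + cos φ₁ · cos φ₂ · sin²(Δλ/2) = 0.275601.
c = 2·atan2(√a, √(1−a)) = 1.10538 rad → d = 6371·c ≈ 7042.35 km ≈ 3802.56 nmi.

3803 nmi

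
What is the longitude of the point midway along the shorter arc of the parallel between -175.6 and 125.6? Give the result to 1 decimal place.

Signed shortest Δλ from -175.6° to +125.6° is -58.8°.
Midpoint longitude = -175.6° + (-58.8°)/2 = -175.6° − 29.4° = -205.0°.
Normalise into (−180°, 180°]: +155.0°.
(The naïve average (-175.6 + +125.6)/2 = -25.0° is on the wrong side of the globe.)

+155.0°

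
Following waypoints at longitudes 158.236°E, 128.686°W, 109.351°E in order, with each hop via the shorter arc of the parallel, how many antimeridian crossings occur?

Leg 1: +158.236° → -128.686°, shortest Δλ = 73.078° (east) — crosses 180°.
Leg 2: -128.686° → +109.351°, shortest Δλ = -121.963° (west) — crosses 180°.
Total crossings: 2.

2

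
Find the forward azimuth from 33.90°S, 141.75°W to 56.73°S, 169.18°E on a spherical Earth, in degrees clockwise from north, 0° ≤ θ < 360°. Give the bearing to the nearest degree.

220°

Δλ = 169.18 − -141.75 = 310.93°; wrapped into (−180°, 180°]: -49.07°.
θ = atan2( sin Δλ · cos φ₂ , cos φ₁ · sin φ₂ − sin φ₁ · cos φ₂ · cos Δλ )
  = atan2(-0.41446, -0.49352) = -139.976° → normalised to [0°, 360°): 220.024°.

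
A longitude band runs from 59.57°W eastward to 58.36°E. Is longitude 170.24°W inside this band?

Band width going east from -59.57° to +58.36°: ((58.36 − -59.57) mod 360) = 117.93°.
Offset of -170.24° east of the west edge: ((-170.24 − -59.57) mod 360) = 249.33°.
249.33° > 117.93° ⇒ outside.

No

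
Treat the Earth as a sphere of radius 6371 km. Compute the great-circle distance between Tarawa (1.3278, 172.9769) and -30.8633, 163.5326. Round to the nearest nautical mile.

2007 nmi

Δλ = 163.5326 − 172.9769 = -9.4443°.
Δφ = -30.8633 − 1.3278 = -32.1911°.
a = sin²(Δφ/2) + cos φ₁ · cos φ₂ · sin²(Δλ/2) = 0.082678.
c = 2·atan2(√a, √(1−a)) = 0.58331 rad → d = 6371·c ≈ 3716.27 km ≈ 2006.62 nmi.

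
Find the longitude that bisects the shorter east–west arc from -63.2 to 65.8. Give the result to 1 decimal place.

+1.3°

Signed shortest Δλ from -63.2° to +65.8° is +129.0°.
Midpoint longitude = -63.2° + (+129.0°)/2 = -63.2° + 64.5° = +1.3°.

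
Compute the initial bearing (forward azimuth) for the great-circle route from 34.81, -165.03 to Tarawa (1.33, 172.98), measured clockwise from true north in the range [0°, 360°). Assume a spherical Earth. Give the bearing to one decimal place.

216.3°

Δλ = 172.98 − -165.03 = 338.01°; wrapped into (−180°, 180°]: -21.99°.
θ = atan2( sin Δλ · cos φ₂ , cos φ₁ · sin φ₂ − sin φ₁ · cos φ₂ · cos Δλ )
  = atan2(-0.37434, -0.51013) = -143.728° → normalised to [0°, 360°): 216.272°.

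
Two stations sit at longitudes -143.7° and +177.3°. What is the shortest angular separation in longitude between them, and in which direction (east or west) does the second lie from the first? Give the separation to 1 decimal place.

Raw difference: 177.3 − -143.7 = 321.0°.
Normalise into (−180°, 180°]: 321.0° − 360° = -39.0°.
Negative ⇒ the second point lies to the west; separation 39.0°.

39.0° west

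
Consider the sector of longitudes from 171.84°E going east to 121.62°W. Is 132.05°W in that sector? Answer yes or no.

Yes

Band width going east from +171.84° to -121.62°: ((-121.62 − 171.84) mod 360) = 66.54°.
Offset of -132.05° east of the west edge: ((-132.05 − 171.84) mod 360) = 56.11°.
56.11° ≤ 66.54° ⇒ inside.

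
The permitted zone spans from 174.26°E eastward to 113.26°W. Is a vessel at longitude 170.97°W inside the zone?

Yes

Band width going east from +174.26° to -113.26°: ((-113.26 − 174.26) mod 360) = 72.48°.
Offset of -170.97° east of the west edge: ((-170.97 − 174.26) mod 360) = 14.77°.
14.77° ≤ 72.48° ⇒ inside.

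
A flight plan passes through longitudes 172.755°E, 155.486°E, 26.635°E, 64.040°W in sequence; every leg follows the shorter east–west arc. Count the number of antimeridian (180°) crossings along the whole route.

0

Leg 1: +172.755° → +155.486°, shortest Δλ = -17.269° (west) — does not cross 180°.
Leg 2: +155.486° → +26.635°, shortest Δλ = -128.851° (west) — does not cross 180°.
Leg 3: +26.635° → -64.040°, shortest Δλ = -90.675° (west) — does not cross 180°.
Total crossings: 0.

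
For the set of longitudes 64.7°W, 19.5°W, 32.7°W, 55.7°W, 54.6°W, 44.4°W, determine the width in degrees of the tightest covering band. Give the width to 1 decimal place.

45.2°

Sort the longitudes: -64.7°, -55.7°, -54.6°, -44.4°, -32.7°, -19.5°.
Eastward gaps between consecutive values (wrapping around): 9.0°, 1.1°, 10.2°, 11.7°, 13.2°, 314.8°.
Largest gap = 314.8° ⇒ minimal covering band is its complement: 360° − 314.8° = 45.2°.
Band runs from -64.7° eastward to -19.5°.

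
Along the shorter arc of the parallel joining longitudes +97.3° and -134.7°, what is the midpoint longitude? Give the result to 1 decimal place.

Signed shortest Δλ from +97.3° to -134.7° is +128.0°.
Midpoint longitude = +97.3° + (+128.0°)/2 = +97.3° + 64.0° = +161.3°.
(The naïve average (+97.3 + -134.7)/2 = -18.7° is on the wrong side of the globe.)

+161.3°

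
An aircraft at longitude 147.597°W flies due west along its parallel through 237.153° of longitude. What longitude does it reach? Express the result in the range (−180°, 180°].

24.750°W

Start at -147.597°; shift −237.153° → -384.750°.
-384.750° lies outside (−180°, 180°]; add 360° → -24.750°.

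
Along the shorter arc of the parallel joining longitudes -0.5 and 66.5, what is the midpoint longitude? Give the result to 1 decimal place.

+33.0°

Signed shortest Δλ from -0.5° to +66.5° is +67.0°.
Midpoint longitude = -0.5° + (+67.0°)/2 = -0.5° + 33.5° = +33.0°.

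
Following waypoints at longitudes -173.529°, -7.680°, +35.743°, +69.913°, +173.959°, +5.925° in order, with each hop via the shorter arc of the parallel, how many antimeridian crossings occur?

Leg 1: -173.529° → -7.680°, shortest Δλ = 165.849° (east) — does not cross 180°.
Leg 2: -7.680° → +35.743°, shortest Δλ = 43.423° (east) — does not cross 180°.
Leg 3: +35.743° → +69.913°, shortest Δλ = 34.17° (east) — does not cross 180°.
Leg 4: +69.913° → +173.959°, shortest Δλ = 104.046° (east) — does not cross 180°.
Leg 5: +173.959° → +5.925°, shortest Δλ = -168.034° (west) — does not cross 180°.
Total crossings: 0.

0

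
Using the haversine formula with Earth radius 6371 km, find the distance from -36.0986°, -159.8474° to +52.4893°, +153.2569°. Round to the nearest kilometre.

10846 km

Δλ = 153.2569 − -159.8474 = 313.1043°; wrapped into (−180°, 180°]: -46.8957°.
Δφ = 52.4893 − -36.0986 = 88.5879°.
a = sin²(Δφ/2) + cos φ₁ · cos φ₂ · sin²(Δλ/2) = 0.565580.
c = 2·atan2(√a, √(1−a)) = 1.70233 rad → d = 6371·c ≈ 10845.58 km.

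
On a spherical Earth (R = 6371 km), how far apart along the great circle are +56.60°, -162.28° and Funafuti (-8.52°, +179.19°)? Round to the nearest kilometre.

Δλ = 179.19 − -162.28 = 341.47°; wrapped into (−180°, 180°]: -18.53°.
Δφ = -8.52 − 56.60 = -65.12°.
a = sin²(Δφ/2) + cos φ₁ · cos φ₂ · sin²(Δλ/2) = 0.303752.
c = 2·atan2(√a, √(1−a)) = 1.16745 rad → d = 6371·c ≈ 7437.84 km.

7438 km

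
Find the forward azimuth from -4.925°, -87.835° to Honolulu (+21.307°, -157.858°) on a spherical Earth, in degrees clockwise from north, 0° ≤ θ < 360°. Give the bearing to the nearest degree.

294°

Δλ = -157.858 − -87.835 = -70.023°.
θ = atan2( sin Δλ · cos φ₂ , cos φ₁ · sin φ₂ − sin φ₁ · cos φ₂ · cos Δλ )
  = atan2(-0.87559, 0.38935) = -66.027° → normalised to [0°, 360°): 293.973°.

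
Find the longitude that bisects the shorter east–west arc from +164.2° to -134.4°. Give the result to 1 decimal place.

-165.1°

Signed shortest Δλ from +164.2° to -134.4° is +61.4°.
Midpoint longitude = +164.2° + (+61.4°)/2 = +164.2° + 30.7° = +194.9°.
Normalise into (−180°, 180°]: -165.1°.
(The naïve average (+164.2 + -134.4)/2 = 14.9° is on the wrong side of the globe.)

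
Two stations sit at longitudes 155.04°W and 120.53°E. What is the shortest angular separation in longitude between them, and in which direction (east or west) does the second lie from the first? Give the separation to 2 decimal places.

84.43° west

Raw difference: 120.53 − -155.04 = 275.57°.
Normalise into (−180°, 180°]: 275.57° − 360° = -84.43°.
Negative ⇒ the second point lies to the west; separation 84.43°.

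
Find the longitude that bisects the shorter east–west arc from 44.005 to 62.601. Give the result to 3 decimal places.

Signed shortest Δλ from +44.005° to +62.601° is +18.596°.
Midpoint longitude = +44.005° + (+18.596°)/2 = +44.005° + 9.298° = +53.303°.

+53.303°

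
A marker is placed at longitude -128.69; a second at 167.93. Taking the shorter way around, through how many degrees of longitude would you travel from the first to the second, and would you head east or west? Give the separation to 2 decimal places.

63.38° west

Raw difference: 167.93 − -128.69 = 296.62°.
Normalise into (−180°, 180°]: 296.62° − 360° = -63.38°.
Negative ⇒ the second point lies to the west; separation 63.38°.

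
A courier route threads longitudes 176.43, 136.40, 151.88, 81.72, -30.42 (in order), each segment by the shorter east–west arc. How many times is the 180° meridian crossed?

Leg 1: +176.43° → +136.40°, shortest Δλ = -40.03° (west) — does not cross 180°.
Leg 2: +136.40° → +151.88°, shortest Δλ = 15.48° (east) — does not cross 180°.
Leg 3: +151.88° → +81.72°, shortest Δλ = -70.16° (west) — does not cross 180°.
Leg 4: +81.72° → -30.42°, shortest Δλ = -112.14° (west) — does not cross 180°.
Total crossings: 0.

0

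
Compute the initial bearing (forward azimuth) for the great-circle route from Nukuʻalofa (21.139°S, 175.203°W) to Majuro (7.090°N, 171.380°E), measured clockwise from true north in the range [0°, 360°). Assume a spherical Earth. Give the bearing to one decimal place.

333.6°

Δλ = 171.380 − -175.203 = 346.583°; wrapped into (−180°, 180°]: -13.417°.
θ = atan2( sin Δλ · cos φ₂ , cos φ₁ · sin φ₂ − sin φ₁ · cos φ₂ · cos Δλ )
  = atan2(-0.23026, 0.46323) = -26.431° → normalised to [0°, 360°): 333.569°.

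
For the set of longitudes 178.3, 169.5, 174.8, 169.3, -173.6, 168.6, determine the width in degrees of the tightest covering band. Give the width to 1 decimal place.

Sort the longitudes: -173.6°, +168.6°, +169.3°, +169.5°, +174.8°, +178.3°.
Eastward gaps between consecutive values (wrapping around): 342.2°, 0.7°, 0.2°, 5.3°, 3.5°, 8.1°.
Largest gap = 342.2° ⇒ minimal covering band is its complement: 360° − 342.2° = 17.8°.
Band runs from +168.6° eastward to -173.6°, crossing the antimeridian.

17.8°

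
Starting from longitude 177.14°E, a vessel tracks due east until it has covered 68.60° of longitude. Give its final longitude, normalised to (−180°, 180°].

Start at +177.14°; shift +68.60° → +245.74°.
+245.74° lies outside (−180°, 180°]; subtract 360° → -114.26°.

114.26°W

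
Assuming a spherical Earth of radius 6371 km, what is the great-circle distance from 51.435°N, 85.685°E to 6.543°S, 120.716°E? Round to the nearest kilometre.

7260 km

Δλ = 120.716 − 85.685 = 35.031°.
Δφ = -6.543 − 51.435 = -57.978°.
a = sin²(Δφ/2) + cos φ₁ · cos φ₂ · sin²(Δλ/2) = 0.290977.
c = 2·atan2(√a, √(1−a)) = 1.13950 rad → d = 6371·c ≈ 7259.77 km.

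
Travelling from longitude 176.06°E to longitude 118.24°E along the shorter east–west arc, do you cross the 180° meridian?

No

Signed shortest Δλ = ((118.24 − 176.06 + 180) mod 360) − 180 = -57.82°.
Going west by 57.82° from +176.06° reaches +118.24° without touching 180°.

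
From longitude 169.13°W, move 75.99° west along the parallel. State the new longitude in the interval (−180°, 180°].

Start at -169.13°; shift −75.99° → -245.12°.
-245.12° lies outside (−180°, 180°]; add 360° → +114.88°.

114.88°E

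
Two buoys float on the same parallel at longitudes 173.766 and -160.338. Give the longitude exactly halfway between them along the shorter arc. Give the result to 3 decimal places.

-173.286°

Signed shortest Δλ from +173.766° to -160.338° is +25.896°.
Midpoint longitude = +173.766° + (+25.896°)/2 = +173.766° + 12.948° = +186.714°.
Normalise into (−180°, 180°]: -173.286°.
(The naïve average (+173.766 + -160.338)/2 = 6.714° is on the wrong side of the globe.)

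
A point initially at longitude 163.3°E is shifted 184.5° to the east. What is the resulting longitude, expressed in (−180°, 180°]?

Start at +163.3°; shift +184.5° → +347.8°.
+347.8° lies outside (−180°, 180°]; subtract 360° → -12.2°.

12.2°W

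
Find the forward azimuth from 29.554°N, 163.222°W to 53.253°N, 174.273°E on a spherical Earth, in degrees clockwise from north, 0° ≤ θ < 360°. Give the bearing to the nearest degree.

332°

Δλ = 174.273 − -163.222 = 337.495°; wrapped into (−180°, 180°]: -22.505°.
θ = atan2( sin Δλ · cos φ₂ , cos φ₁ · sin φ₂ − sin φ₁ · cos φ₂ · cos Δλ )
  = atan2(-0.22900, 0.42440) = -28.350° → normalised to [0°, 360°): 331.650°.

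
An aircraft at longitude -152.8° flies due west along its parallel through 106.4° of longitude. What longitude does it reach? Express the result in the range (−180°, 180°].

+100.8°

Start at -152.8°; shift −106.4° → -259.2°.
-259.2° lies outside (−180°, 180°]; add 360° → +100.8°.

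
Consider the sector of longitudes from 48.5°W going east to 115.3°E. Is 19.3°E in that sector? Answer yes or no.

Band width going east from -48.5° to +115.3°: ((115.3 − -48.5) mod 360) = 163.8°.
Offset of +19.3° east of the west edge: ((19.3 − -48.5) mod 360) = 67.8°.
67.8° ≤ 163.8° ⇒ inside.

Yes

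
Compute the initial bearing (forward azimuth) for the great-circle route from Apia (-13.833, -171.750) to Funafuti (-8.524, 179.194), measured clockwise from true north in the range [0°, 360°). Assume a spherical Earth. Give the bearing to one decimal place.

299.9°

Δλ = 179.194 − -171.750 = 350.944°; wrapped into (−180°, 180°]: -9.056°.
θ = atan2( sin Δλ · cos φ₂ , cos φ₁ · sin φ₂ − sin φ₁ · cos φ₂ · cos Δλ )
  = atan2(-0.15566, 0.08958) = -60.080° → normalised to [0°, 360°): 299.920°.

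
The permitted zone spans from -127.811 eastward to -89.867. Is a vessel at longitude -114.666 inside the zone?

Yes

Band width going east from -127.811° to -89.867°: ((-89.867 − -127.811) mod 360) = 37.944°.
Offset of -114.666° east of the west edge: ((-114.666 − -127.811) mod 360) = 13.145°.
13.145° ≤ 37.944° ⇒ inside.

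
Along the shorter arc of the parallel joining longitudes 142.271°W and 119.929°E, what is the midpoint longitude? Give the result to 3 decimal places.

Signed shortest Δλ from -142.271° to +119.929° is -97.800°.
Midpoint longitude = -142.271° + (-97.800°)/2 = -142.271° − 48.900° = -191.171°.
Normalise into (−180°, 180°]: +168.829°.
(The naïve average (-142.271 + +119.929)/2 = -11.171° is on the wrong side of the globe.)

168.829°E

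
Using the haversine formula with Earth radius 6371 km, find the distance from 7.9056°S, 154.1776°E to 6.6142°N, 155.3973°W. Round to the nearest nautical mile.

Δλ = -155.3973 − 154.1776 = -309.5749°; wrapped into (−180°, 180°]: 50.4251°.
Δφ = 6.6142 − -7.9056 = 14.5198°.
a = sin²(Δφ/2) + cos φ₁ · cos φ₂ · sin²(Δλ/2) = 0.194505.
c = 2·atan2(√a, √(1−a)) = 0.91349 rad → d = 6371·c ≈ 5819.83 km ≈ 3142.45 nmi.

3142 nmi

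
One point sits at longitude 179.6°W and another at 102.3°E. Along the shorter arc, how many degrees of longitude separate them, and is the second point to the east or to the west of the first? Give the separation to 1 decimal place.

78.1° west

Raw difference: 102.3 − -179.6 = 281.9°.
Normalise into (−180°, 180°]: 281.9° − 360° = -78.1°.
Negative ⇒ the second point lies to the west; separation 78.1°.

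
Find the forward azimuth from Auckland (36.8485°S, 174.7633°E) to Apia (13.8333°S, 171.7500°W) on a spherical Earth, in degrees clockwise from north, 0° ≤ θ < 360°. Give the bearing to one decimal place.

Δλ = -171.7500 − 174.7633 = -346.5133°; wrapped into (−180°, 180°]: 13.4867°.
θ = atan2( sin Δλ · cos φ₂ , cos φ₁ · sin φ₂ − sin φ₁ · cos φ₂ · cos Δλ )
  = atan2(0.22646, 0.37492) = 31.133° → normalised to [0°, 360°): 31.133°.

31.1°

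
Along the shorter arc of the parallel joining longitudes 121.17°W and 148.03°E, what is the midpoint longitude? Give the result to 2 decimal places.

Signed shortest Δλ from -121.17° to +148.03° is -90.80°.
Midpoint longitude = -121.17° + (-90.80°)/2 = -121.17° − 45.40° = -166.57°.
(The naïve average (-121.17 + +148.03)/2 = 13.43° is on the wrong side of the globe.)

166.57°W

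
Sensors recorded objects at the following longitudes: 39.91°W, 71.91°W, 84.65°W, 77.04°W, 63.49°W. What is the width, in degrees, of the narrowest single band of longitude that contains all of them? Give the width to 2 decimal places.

44.74°

Sort the longitudes: -84.65°, -77.04°, -71.91°, -63.49°, -39.91°.
Eastward gaps between consecutive values (wrapping around): 7.61°, 5.13°, 8.42°, 23.58°, 315.26°.
Largest gap = 315.26° ⇒ minimal covering band is its complement: 360° − 315.26° = 44.74°.
Band runs from -84.65° eastward to -39.91°.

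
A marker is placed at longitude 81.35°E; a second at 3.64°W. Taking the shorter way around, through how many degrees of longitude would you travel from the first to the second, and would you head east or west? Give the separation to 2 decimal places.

84.99° west

Raw difference: -3.64 − 81.35 = -84.99°.
Normalise into (−180°, 180°]: -84.99° stays -84.99°.
Negative ⇒ the second point lies to the west; separation 84.99°.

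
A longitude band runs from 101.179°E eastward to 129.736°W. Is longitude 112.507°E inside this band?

Yes

Band width going east from +101.179° to -129.736°: ((-129.736 − 101.179) mod 360) = 129.085°.
Offset of +112.507° east of the west edge: ((112.507 − 101.179) mod 360) = 11.328°.
11.328° ≤ 129.085° ⇒ inside.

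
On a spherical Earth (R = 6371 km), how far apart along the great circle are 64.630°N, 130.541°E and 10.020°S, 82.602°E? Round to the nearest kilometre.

9206 km

Δλ = 82.602 − 130.541 = -47.939°.
Δφ = -10.020 − 64.630 = -74.650°.
a = sin²(Δφ/2) + cos φ₁ · cos φ₂ · sin²(Δλ/2) = 0.437277.
c = 2·atan2(√a, √(1−a)) = 1.44502 rad → d = 6371·c ≈ 9206.22 km.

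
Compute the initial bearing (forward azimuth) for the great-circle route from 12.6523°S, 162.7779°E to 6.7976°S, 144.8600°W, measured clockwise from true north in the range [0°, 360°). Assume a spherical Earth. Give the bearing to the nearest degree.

89°

Δλ = -144.8600 − 162.7779 = -307.6379°; wrapped into (−180°, 180°]: 52.3621°.
θ = atan2( sin Δλ · cos φ₂ , cos φ₁ · sin φ₂ − sin φ₁ · cos φ₂ · cos Δλ )
  = atan2(0.78632, 0.01733) = 88.738° → normalised to [0°, 360°): 88.738°.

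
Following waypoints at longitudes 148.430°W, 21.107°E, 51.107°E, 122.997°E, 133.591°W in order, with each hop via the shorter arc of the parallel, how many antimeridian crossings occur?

Leg 1: -148.430° → +21.107°, shortest Δλ = 169.537° (east) — does not cross 180°.
Leg 2: +21.107° → +51.107°, shortest Δλ = 30.0° (east) — does not cross 180°.
Leg 3: +51.107° → +122.997°, shortest Δλ = 71.89° (east) — does not cross 180°.
Leg 4: +122.997° → -133.591°, shortest Δλ = 103.412° (east) — crosses 180°.
Total crossings: 1.

1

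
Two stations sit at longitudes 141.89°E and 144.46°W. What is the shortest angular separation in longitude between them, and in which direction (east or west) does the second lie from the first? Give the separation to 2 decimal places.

73.65° east

Raw difference: -144.46 − 141.89 = -286.35°.
Normalise into (−180°, 180°]: -286.35° + 360° = 73.65°.
Positive ⇒ the second point lies to the east; separation 73.65°.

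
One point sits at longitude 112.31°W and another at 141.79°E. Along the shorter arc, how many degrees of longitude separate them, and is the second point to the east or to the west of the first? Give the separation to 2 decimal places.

Raw difference: 141.79 − -112.31 = 254.1°.
Normalise into (−180°, 180°]: 254.1° − 360° = -105.9°.
Negative ⇒ the second point lies to the west; separation 105.90°.

105.90° west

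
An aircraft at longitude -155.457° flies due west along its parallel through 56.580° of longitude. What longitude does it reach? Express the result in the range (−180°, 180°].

+147.963°

Start at -155.457°; shift −56.580° → -212.037°.
-212.037° lies outside (−180°, 180°]; add 360° → +147.963°.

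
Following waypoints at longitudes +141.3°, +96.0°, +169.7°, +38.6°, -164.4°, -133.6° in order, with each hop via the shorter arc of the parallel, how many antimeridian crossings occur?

Leg 1: +141.3° → +96.0°, shortest Δλ = -45.3° (west) — does not cross 180°.
Leg 2: +96.0° → +169.7°, shortest Δλ = 73.7° (east) — does not cross 180°.
Leg 3: +169.7° → +38.6°, shortest Δλ = -131.1° (west) — does not cross 180°.
Leg 4: +38.6° → -164.4°, shortest Δλ = 157.0° (east) — crosses 180°.
Leg 5: -164.4° → -133.6°, shortest Δλ = 30.8° (east) — does not cross 180°.
Total crossings: 1.

1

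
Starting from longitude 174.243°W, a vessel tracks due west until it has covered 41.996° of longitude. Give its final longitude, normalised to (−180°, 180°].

143.761°E

Start at -174.243°; shift −41.996° → -216.239°.
-216.239° lies outside (−180°, 180°]; add 360° → +143.761°.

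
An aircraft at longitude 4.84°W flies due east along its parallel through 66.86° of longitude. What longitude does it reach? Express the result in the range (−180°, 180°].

62.02°E

Start at -4.84°; shift +66.86° → +62.02°.
+62.02° already lies in (−180°, 180°].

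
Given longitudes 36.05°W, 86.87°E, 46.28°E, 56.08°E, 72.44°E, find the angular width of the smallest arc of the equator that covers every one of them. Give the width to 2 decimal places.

Sort the longitudes: -36.05°, +46.28°, +56.08°, +72.44°, +86.87°.
Eastward gaps between consecutive values (wrapping around): 82.33°, 9.80°, 16.36°, 14.43°, 237.08°.
Largest gap = 237.08° ⇒ minimal covering band is its complement: 360° − 237.08° = 122.92°.
Band runs from -36.05° eastward to +86.87°.

122.92°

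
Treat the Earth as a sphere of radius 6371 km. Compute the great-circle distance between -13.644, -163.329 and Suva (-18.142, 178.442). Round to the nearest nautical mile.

1086 nmi

Δλ = 178.442 − -163.329 = 341.771°; wrapped into (−180°, 180°]: -18.229°.
Δφ = -18.142 − -13.644 = -4.498°.
a = sin²(Δφ/2) + cos φ₁ · cos φ₂ · sin²(Δλ/2) = 0.024713.
c = 2·atan2(√a, √(1−a)) = 0.31571 rad → d = 6371·c ≈ 2011.42 km ≈ 1086.08 nmi.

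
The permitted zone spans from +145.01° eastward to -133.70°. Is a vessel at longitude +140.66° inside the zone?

Band width going east from +145.01° to -133.70°: ((-133.70 − 145.01) mod 360) = 81.29°.
Offset of +140.66° east of the west edge: ((140.66 − 145.01) mod 360) = 355.65°.
355.65° > 81.29° ⇒ outside.

No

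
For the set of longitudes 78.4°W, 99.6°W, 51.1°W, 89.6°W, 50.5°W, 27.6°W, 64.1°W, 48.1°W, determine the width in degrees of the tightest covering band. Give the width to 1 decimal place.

72.0°

Sort the longitudes: -99.6°, -89.6°, -78.4°, -64.1°, -51.1°, -50.5°, -48.1°, -27.6°.
Eastward gaps between consecutive values (wrapping around): 10.0°, 11.2°, 14.3°, 13.0°, 0.6°, 2.4°, 20.5°, 288.0°.
Largest gap = 288.0° ⇒ minimal covering band is its complement: 360° − 288.0° = 72.0°.
Band runs from -99.6° eastward to -27.6°.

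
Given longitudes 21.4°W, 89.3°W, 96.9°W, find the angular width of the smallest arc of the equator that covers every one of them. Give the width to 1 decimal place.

Sort the longitudes: -96.9°, -89.3°, -21.4°.
Eastward gaps between consecutive values (wrapping around): 7.6°, 67.9°, 284.5°.
Largest gap = 284.5° ⇒ minimal covering band is its complement: 360° − 284.5° = 75.5°.
Band runs from -96.9° eastward to -21.4°.

75.5°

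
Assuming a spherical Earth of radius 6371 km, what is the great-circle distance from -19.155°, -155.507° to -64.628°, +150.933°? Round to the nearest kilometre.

Δλ = 150.933 − -155.507 = 306.440°; wrapped into (−180°, 180°]: -53.560°.
Δφ = -64.628 − -19.155 = -45.473°.
a = sin²(Δφ/2) + cos φ₁ · cos φ₂ · sin²(Δλ/2) = 0.231550.
c = 2·atan2(√a, √(1−a)) = 1.00404 rad → d = 6371·c ≈ 6396.72 km.

6397 km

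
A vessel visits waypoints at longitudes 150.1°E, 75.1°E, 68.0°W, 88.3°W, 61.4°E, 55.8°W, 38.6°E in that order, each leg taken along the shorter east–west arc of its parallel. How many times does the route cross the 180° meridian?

Leg 1: +150.1° → +75.1°, shortest Δλ = -75.0° (west) — does not cross 180°.
Leg 2: +75.1° → -68.0°, shortest Δλ = -143.1° (west) — does not cross 180°.
Leg 3: -68.0° → -88.3°, shortest Δλ = -20.3° (west) — does not cross 180°.
Leg 4: -88.3° → +61.4°, shortest Δλ = 149.7° (east) — does not cross 180°.
Leg 5: +61.4° → -55.8°, shortest Δλ = -117.2° (west) — does not cross 180°.
Leg 6: -55.8° → +38.6°, shortest Δλ = 94.4° (east) — does not cross 180°.
Total crossings: 0.

0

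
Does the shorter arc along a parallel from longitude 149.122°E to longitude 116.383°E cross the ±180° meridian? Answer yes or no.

No

Signed shortest Δλ = ((116.383 − 149.122 + 180) mod 360) − 180 = -32.739°.
Going west by 32.739° from +149.122° reaches +116.383° without touching 180°.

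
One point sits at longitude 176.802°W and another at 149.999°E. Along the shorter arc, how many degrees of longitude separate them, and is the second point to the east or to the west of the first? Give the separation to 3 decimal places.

Raw difference: 149.999 − -176.802 = 326.801°.
Normalise into (−180°, 180°]: 326.801° − 360° = -33.199°.
Negative ⇒ the second point lies to the west; separation 33.199°.

33.199° west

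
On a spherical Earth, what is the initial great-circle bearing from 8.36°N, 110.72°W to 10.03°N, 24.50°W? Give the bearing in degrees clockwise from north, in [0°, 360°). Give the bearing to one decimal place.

Δλ = -24.50 − -110.72 = 86.22°.
θ = atan2( sin Δλ · cos φ₂ , cos φ₁ · sin φ₂ − sin φ₁ · cos φ₂ · cos Δλ )
  = atan2(0.98257, 0.16287) = 80.588° → normalised to [0°, 360°): 80.588°.

80.6°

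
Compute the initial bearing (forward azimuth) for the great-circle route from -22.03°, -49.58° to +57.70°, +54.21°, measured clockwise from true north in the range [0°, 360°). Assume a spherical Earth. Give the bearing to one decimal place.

Δλ = 54.21 − -49.58 = 103.79°.
θ = atan2( sin Δλ · cos φ₂ , cos φ₁ · sin φ₂ − sin φ₁ · cos φ₂ · cos Δλ )
  = atan2(0.51895, 0.73577) = 35.196° → normalised to [0°, 360°): 35.196°.

35.2°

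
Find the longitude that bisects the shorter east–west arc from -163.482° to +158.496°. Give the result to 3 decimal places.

+177.507°

Signed shortest Δλ from -163.482° to +158.496° is -38.022°.
Midpoint longitude = -163.482° + (-38.022°)/2 = -163.482° − 19.011° = -182.493°.
Normalise into (−180°, 180°]: +177.507°.
(The naïve average (-163.482 + +158.496)/2 = -2.493° is on the wrong side of the globe.)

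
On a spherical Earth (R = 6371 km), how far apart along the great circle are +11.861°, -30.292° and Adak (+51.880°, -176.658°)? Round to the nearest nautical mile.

6602 nmi

Δλ = -176.658 − -30.292 = -146.366°.
Δφ = 51.880 − 11.861 = 40.019°.
a = sin²(Δφ/2) + cos φ₁ · cos φ₂ · sin²(Δλ/2) = 0.670647.
c = 2·atan2(√a, √(1−a)) = 1.91909 rad → d = 6371·c ≈ 12226.52 km ≈ 6601.79 nmi.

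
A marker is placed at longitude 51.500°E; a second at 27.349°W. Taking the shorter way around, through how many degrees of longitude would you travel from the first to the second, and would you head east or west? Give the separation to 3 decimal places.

78.849° west

Raw difference: -27.349 − 51.500 = -78.849°.
Normalise into (−180°, 180°]: -78.849° stays -78.849°.
Negative ⇒ the second point lies to the west; separation 78.849°.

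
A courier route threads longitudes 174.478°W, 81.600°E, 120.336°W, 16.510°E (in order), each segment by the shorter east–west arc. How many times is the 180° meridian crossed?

Leg 1: -174.478° → +81.600°, shortest Δλ = -103.922° (west) — crosses 180°.
Leg 2: +81.600° → -120.336°, shortest Δλ = 158.064° (east) — crosses 180°.
Leg 3: -120.336° → +16.510°, shortest Δλ = 136.846° (east) — does not cross 180°.
Total crossings: 2.

2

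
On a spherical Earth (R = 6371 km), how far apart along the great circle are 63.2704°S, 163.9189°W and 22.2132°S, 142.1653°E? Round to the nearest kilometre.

6043 km

Δλ = 142.1653 − -163.9189 = 306.0842°; wrapped into (−180°, 180°]: -53.9158°.
Δφ = -22.2132 − -63.2704 = 41.0572°.
a = sin²(Δφ/2) + cos φ₁ · cos φ₂ · sin²(Δλ/2) = 0.208548.
c = 2·atan2(√a, √(1−a)) = 0.94850 rad → d = 6371·c ≈ 6042.89 km.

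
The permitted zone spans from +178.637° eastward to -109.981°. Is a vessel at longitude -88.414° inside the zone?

No

Band width going east from +178.637° to -109.981°: ((-109.981 − 178.637) mod 360) = 71.382°.
Offset of -88.414° east of the west edge: ((-88.414 − 178.637) mod 360) = 92.949°.
92.949° > 71.382° ⇒ outside.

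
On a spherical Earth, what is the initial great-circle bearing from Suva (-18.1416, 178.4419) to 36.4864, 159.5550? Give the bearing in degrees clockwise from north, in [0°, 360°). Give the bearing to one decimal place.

Δλ = 159.5550 − 178.4419 = -18.8869°.
θ = atan2( sin Δλ · cos φ₂ , cos φ₁ · sin φ₂ − sin φ₁ · cos φ₂ · cos Δλ )
  = atan2(-0.26026, 0.80193) = -17.980° → normalised to [0°, 360°): 342.020°.

342.0°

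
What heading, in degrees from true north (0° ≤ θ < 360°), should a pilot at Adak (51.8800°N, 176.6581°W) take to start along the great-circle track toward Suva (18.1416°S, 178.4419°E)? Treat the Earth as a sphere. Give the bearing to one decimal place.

Δλ = 178.4419 − -176.6581 = 355.1000°; wrapped into (−180°, 180°]: -4.9000°.
θ = atan2( sin Δλ · cos φ₂ , cos φ₁ · sin φ₂ − sin φ₁ · cos φ₂ · cos Δλ )
  = atan2(-0.08117, -0.93709) = -175.049° → normalised to [0°, 360°): 184.951°.

185.0°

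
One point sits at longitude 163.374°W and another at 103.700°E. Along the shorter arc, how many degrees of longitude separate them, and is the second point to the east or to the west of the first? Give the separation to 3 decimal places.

Raw difference: 103.700 − -163.374 = 267.074°.
Normalise into (−180°, 180°]: 267.074° − 360° = -92.926°.
Negative ⇒ the second point lies to the west; separation 92.926°.

92.926° west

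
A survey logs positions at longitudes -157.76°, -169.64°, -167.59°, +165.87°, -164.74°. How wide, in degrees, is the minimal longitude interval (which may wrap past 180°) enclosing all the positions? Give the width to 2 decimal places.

Sort the longitudes: -169.64°, -167.59°, -164.74°, -157.76°, +165.87°.
Eastward gaps between consecutive values (wrapping around): 2.05°, 2.85°, 6.98°, 323.63°, 24.49°.
Largest gap = 323.63° ⇒ minimal covering band is its complement: 360° − 323.63° = 36.37°.
Band runs from +165.87° eastward to -157.76°, crossing the antimeridian.

36.37°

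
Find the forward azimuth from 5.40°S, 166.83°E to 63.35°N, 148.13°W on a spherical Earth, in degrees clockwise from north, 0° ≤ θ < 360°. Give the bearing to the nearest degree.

19°

Δλ = -148.13 − 166.83 = -314.96°; wrapped into (−180°, 180°]: 45.04°.
θ = atan2( sin Δλ · cos φ₂ , cos φ₁ · sin φ₂ − sin φ₁ · cos φ₂ · cos Δλ )
  = atan2(0.31739, 0.91962) = 19.041° → normalised to [0°, 360°): 19.041°.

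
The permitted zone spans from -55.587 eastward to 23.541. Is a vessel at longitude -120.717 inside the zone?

Band width going east from -55.587° to +23.541°: ((23.541 − -55.587) mod 360) = 79.128°.
Offset of -120.717° east of the west edge: ((-120.717 − -55.587) mod 360) = 294.870°.
294.870° > 79.128° ⇒ outside.

No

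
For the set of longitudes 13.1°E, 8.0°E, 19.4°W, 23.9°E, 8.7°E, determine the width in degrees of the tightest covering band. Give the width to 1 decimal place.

43.3°

Sort the longitudes: -19.4°, +8.0°, +8.7°, +13.1°, +23.9°.
Eastward gaps between consecutive values (wrapping around): 27.4°, 0.7°, 4.4°, 10.8°, 316.7°.
Largest gap = 316.7° ⇒ minimal covering band is its complement: 360° − 316.7° = 43.3°.
Band runs from -19.4° eastward to +23.9°.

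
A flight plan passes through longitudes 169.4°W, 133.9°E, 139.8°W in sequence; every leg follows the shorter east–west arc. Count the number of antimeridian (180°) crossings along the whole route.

2

Leg 1: -169.4° → +133.9°, shortest Δλ = -56.7° (west) — crosses 180°.
Leg 2: +133.9° → -139.8°, shortest Δλ = 86.3° (east) — crosses 180°.
Total crossings: 2.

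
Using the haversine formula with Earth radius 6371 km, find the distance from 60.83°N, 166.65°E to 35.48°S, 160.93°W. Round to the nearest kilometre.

Δλ = -160.93 − 166.65 = -327.58°; wrapped into (−180°, 180°]: 32.42°.
Δφ = -35.48 − 60.83 = -96.31°.
a = sin²(Δφ/2) + cos φ₁ · cos φ₂ · sin²(Δλ/2) = 0.585884.
c = 2·atan2(√a, √(1−a)) = 1.74342 rad → d = 6371·c ≈ 11107.33 km.

11107 km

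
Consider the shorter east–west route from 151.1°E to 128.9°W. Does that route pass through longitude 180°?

Naïve |-128.9 − 151.1| = 280.0° > 180°, so the shorter arc goes the other way round — across 180°.
Signed shortest Δλ = ((-128.9 − 151.1 + 180) mod 360) − 180 = 80.0°.
Going east by 80.0° from +151.1° passes through 180° before reaching -128.9°.

Yes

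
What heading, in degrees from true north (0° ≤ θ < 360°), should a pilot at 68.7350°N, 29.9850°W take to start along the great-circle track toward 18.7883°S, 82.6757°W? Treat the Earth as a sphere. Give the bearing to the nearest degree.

Δλ = -82.6757 − -29.9850 = -52.6907°.
θ = atan2( sin Δλ · cos φ₂ , cos φ₁ · sin φ₂ − sin φ₁ · cos φ₂ · cos Δλ )
  = atan2(-0.75299, -0.65156) = -130.869° → normalised to [0°, 360°): 229.131°.

229°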